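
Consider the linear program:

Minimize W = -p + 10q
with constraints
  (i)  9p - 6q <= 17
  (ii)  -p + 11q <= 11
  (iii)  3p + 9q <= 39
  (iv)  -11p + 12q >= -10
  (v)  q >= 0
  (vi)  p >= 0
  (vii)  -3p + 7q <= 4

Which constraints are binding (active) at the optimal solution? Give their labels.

(iv) and (v)

Corner points and W = -p + 10q:
  (242/109, 131/109) → W = 1068/109
  (33/26, 29/26) → W = 257/26
  (10/11, 0) → W = -10/11
  (0, 0) → W = 0
  (0, 4/7) → W = 40/7

The minimum is at (10/11, 0). Substituting into each constraint, equality holds for (iv) and (v); the remaining constraints have slack.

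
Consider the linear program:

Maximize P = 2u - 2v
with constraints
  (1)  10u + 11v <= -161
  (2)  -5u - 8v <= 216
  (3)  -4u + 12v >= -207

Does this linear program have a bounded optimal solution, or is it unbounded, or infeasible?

Corner points and P = 2u - 2v:
  (345/164, -1357/82) → P = 3059/82
  (-234/23, -1899/92) → P = 963/46
The feasible region has finitely many vertices and no improving ray; the maximum is 3059/82 at (345/164, -1357/82).

bounded optimum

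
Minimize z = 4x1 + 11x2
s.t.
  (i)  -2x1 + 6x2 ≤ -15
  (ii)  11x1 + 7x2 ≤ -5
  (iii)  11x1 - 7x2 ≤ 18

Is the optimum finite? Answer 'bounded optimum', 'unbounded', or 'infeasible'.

From the feasible point (3/52, -129/52), moving in the direction (-7, -11) keeps every constraint satisfied while z decreases without bound.

unbounded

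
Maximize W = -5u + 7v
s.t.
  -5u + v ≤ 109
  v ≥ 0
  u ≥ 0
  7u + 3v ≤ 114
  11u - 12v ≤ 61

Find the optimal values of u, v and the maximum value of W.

Corner points and W = -5u + 7v:
  (0, 0) → W = 0
  (61/11, 0) → W = -305/11
  (0, 38) → W = 266
  (517/39, 827/117) → W = -1966/117

The optimum lies where u = 0 and 7u + 3v = 114.
Solving simultaneously gives u = 0, v = 38.

u = 0, v = 38, maximum W = 266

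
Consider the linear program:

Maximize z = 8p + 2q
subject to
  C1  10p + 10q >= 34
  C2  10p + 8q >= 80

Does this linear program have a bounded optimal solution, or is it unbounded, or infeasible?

From the feasible point (132/5, -23), moving in the direction (10, -10) keeps every constraint satisfied while z increases without bound.

unbounded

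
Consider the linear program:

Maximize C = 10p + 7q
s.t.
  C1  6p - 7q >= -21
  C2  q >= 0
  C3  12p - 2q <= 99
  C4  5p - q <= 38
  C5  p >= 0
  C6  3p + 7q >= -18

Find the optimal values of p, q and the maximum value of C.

p = 287/29, q = 333/29, maximum C = 5201/29

Vertices and C = 10p + 7q:
  (287/29, 333/29) → C = 5201/29
  (0, 3) → C = 21
  (38/5, 0) → C = 76
  (0, 0) → C = 0

At the optimal vertex, 6p - 7q = -21 and 5p - q = 38.
Solving simultaneously gives p = 287/29, q = 333/29.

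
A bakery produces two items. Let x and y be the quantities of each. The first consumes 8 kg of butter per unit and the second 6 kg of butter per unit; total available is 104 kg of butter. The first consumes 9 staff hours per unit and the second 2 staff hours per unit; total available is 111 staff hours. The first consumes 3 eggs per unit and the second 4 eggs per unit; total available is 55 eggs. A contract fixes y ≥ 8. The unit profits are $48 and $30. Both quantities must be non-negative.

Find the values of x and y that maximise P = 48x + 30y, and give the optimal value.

x = 7, y = 8, maximum P = 576

Vertices and P = 48x + 30y:
  (0, 55/4) → P = 825/2
  (0, 8) → P = 240
  (43/7, 64/7) → P = 3984/7
  (7, 8) → P = 576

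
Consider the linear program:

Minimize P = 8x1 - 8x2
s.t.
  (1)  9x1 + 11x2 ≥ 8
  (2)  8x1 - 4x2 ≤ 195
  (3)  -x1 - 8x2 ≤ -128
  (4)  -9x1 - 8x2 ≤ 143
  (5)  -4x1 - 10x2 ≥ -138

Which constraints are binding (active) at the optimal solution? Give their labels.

(1) and (5)

Extreme points and P = 8x1 - 8x2:
  (-1344/61, 1144/61) → P = -19904/61
  (-719/23, 605/23) → P = -10592/23
  (-8, 17) → P = -200

The minimum is at (-719/23, 605/23). Substituting into each constraint, equality holds for (1) and (5); the remaining constraints have slack.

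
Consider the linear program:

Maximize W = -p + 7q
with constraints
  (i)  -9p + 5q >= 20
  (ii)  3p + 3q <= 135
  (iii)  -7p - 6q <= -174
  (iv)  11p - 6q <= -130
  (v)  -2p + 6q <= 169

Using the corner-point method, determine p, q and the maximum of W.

Vertices and W = -p + 7q:
  (22/9, 706/27) → W = 4876/27
  (5/9, 1531/54) → W = 10687/54
  (13/3, 533/18) → W = 3653/18

p = 13/3, q = 533/18, maximum W = 3653/18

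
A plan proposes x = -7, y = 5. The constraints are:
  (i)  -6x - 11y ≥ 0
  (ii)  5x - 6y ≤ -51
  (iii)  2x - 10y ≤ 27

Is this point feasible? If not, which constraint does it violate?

Constraint (i): -6x - 11y = -13, which is not ≥ 0. All other constraints are satisfied.

not feasible — violates (i)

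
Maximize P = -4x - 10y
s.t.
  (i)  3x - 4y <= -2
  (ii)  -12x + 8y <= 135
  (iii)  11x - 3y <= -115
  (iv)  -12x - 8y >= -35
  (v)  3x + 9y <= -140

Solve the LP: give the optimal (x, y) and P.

Extreme points and P = -4x - 10y:
  (-131/6, -127/8) → P = 2953/12
  (-578/39, -138/13) → P = 6452/39
  (-2335/132, -425/44) → P = 11045/66

The binding constraints are 3x - 4y = -2 and -12x + 8y = 135.
Solving simultaneously gives x = -131/6, y = -127/8.

x = -131/6, y = -127/8, maximum P = 2953/12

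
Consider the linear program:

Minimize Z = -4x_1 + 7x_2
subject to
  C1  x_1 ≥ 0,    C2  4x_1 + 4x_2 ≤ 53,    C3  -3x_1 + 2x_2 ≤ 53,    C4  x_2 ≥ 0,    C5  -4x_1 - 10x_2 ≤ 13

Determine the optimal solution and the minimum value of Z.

Corner points and Z = -4x_1 + 7x_2:
  (0, 53/4) → Z = 371/4
  (0, 0) → Z = 0
  (53/4, 0) → Z = -53

The optimum lies where 4x_1 + 4x_2 = 53 and x_2 = 0.
Solving simultaneously gives x_1 = 53/4, x_2 = 0.

x_1 = 53/4, x_2 = 0, minimum Z = -53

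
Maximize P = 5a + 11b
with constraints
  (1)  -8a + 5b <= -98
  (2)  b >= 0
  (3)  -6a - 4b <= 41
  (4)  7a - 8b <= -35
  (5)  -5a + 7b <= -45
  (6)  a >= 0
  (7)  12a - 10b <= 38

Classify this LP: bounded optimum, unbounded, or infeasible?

infeasible

The boundaries -8a + 5b = -98 and 12a - 10b = 38 meet at (79/2, 218/5), but that point violates -5a + 7b ≤ -45. Every candidate vertex is excluded by some other constraint, so the feasible region is empty.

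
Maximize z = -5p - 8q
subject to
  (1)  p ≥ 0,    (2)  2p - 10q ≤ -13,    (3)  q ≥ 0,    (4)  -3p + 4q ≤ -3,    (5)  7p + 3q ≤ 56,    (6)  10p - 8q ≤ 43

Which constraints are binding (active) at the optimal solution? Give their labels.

(2) and (4)

Extreme points and z = -5p - 8q:
  (41/11, 45/22) → z = -35
  (89/14, 18/7) → z = -733/14
  (233/37, 147/37) → z = -2341/37
  (577/86, 259/86) → z = -4957/86

The maximum is at (41/11, 45/22). Substituting into each constraint, equality holds for (2) and (4); the remaining constraints have slack.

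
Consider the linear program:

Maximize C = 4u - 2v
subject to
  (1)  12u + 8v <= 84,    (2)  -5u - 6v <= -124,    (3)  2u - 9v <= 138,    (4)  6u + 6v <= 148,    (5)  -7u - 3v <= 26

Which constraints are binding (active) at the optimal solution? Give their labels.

Corner points and C = 4u - 2v:
  (-61/4, 267/8) → C = -511/4
  (-23, 45) → C = -182
  (-176/9, 998/27) → C = -4108/27

The maximum is at (-61/4, 267/8). Substituting into each constraint, equality holds for (1) and (2); the remaining constraints have slack.

(1) and (2)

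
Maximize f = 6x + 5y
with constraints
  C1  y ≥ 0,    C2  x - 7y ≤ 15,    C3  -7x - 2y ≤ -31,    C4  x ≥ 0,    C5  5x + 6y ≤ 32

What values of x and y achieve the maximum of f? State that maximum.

x = 32/5, y = 0, maximum f = 192/5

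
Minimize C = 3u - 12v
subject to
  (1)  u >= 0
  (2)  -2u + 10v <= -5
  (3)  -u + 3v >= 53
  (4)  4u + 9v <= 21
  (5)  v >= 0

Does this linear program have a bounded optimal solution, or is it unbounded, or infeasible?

The boundaries -2u + 10v = -5 and 4u + 9v = 21 meet at (255/58, 11/29), but that point violates -u + 3v ≥ 53. Every candidate vertex is excluded by some other constraint, so the feasible region is empty.

infeasible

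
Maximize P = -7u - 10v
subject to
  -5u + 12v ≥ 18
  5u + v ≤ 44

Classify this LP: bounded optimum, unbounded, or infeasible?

unbounded

From the feasible point (102/13, 62/13), moving in the direction (-12, -5) keeps every constraint satisfied while P increases without bound.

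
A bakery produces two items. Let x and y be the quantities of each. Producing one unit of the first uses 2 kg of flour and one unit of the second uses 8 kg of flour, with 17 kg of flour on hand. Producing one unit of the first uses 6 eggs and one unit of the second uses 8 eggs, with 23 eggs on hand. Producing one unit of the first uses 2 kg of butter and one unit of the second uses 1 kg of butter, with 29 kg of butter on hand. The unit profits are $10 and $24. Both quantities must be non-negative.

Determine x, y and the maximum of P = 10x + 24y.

x = 3/2, y = 7/4, maximum P = 57

Extreme points and P = 10x + 24y:
  (0, 0) → P = 0
  (0, 17/8) → P = 51
  (23/6, 0) → P = 115/3
  (3/2, 7/4) → P = 57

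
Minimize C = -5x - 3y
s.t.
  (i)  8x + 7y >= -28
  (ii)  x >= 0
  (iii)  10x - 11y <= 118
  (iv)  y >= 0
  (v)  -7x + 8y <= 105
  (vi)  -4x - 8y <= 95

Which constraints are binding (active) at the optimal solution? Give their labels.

(iii) and (v)

Corner points and C = -5x - 3y:
  (0, 0) → C = 0
  (0, 105/8) → C = -315/8
  (59/5, 0) → C = -59
  (2099/3, 1876/3) → C = -16123/3

The minimum is at (2099/3, 1876/3). Substituting into each constraint, equality holds for (iii) and (v); the remaining constraints have slack.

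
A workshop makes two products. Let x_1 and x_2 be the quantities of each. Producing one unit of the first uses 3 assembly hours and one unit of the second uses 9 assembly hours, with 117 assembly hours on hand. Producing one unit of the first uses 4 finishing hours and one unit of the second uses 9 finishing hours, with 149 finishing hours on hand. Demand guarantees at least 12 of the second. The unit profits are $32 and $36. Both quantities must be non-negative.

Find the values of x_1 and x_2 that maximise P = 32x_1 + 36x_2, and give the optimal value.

x_1 = 3, x_2 = 12, maximum P = 528

Extreme points and P = 32x_1 + 36x_2:
  (0, 13) → P = 468
  (0, 12) → P = 432
  (3, 12) → P = 528

The optimum lies where 3x_1 + 9x_2 = 117 and x_2 = 12.
Solving simultaneously gives x_1 = 3, x_2 = 12.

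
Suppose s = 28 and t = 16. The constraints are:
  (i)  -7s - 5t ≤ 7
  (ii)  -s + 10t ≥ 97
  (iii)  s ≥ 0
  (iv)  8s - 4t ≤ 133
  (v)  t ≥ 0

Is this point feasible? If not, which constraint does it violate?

not feasible — violates (iv)

Constraint (iv): 8s - 4t = 160, which is not ≤ 133. All other constraints are satisfied.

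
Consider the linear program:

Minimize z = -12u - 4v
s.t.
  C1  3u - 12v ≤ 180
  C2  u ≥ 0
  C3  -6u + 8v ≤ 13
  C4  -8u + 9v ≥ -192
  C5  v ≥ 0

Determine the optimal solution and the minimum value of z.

u = 1653/10, v = 628/5, minimum z = -2486

Extreme points and z = -12u - 4v:
  (0, 13/8) → z = -13/2
  (0, 0) → z = 0
  (1653/10, 628/5) → z = -2486
  (24, 0) → z = -288

The binding constraints are -6u + 8v = 13 and -8u + 9v = -192.
Solving simultaneously gives u = 1653/10, v = 628/5.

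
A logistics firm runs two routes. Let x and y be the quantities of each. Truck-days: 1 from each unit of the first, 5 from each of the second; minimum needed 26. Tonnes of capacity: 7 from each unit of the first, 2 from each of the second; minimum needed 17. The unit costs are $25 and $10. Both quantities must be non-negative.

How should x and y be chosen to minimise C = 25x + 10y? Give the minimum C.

x = 1, y = 5, minimum C = 75

The feasible region is unbounded (it extends along (0, 1), (1, 0)), but C strictly increases along every unbounded feasible direction, so there is no improving ray and the minimum is attained at a vertex.

At the optimal vertex, x + 5y = 26 and 7x + 2y = 17.
Solving simultaneously gives x = 1, y = 5.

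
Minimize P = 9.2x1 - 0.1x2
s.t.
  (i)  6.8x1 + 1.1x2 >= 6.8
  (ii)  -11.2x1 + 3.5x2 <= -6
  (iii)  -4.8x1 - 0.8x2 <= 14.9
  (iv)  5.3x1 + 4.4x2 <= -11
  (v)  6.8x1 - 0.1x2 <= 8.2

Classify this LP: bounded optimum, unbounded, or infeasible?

infeasible

The boundaries 6.8x1 + 1.1x2 = 6.8 and -11.2x1 + 3.5x2 = -6 meet at (760/903, 884/903), but that point violates 5.3x1 + 4.4x2 ≤ -11. Every candidate vertex is excluded by some other constraint, so the feasible region is empty.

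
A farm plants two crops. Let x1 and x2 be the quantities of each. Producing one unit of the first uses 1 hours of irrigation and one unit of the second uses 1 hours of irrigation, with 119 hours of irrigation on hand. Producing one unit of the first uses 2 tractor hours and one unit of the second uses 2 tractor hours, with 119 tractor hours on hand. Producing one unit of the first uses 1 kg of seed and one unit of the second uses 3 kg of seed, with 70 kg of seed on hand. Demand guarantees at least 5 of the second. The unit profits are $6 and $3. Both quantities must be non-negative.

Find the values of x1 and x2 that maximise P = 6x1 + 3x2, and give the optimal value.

Feasible corners and P = 6x1 + 3x2:
  (0, 70/3) → P = 70
  (0, 5) → P = 15
  (217/4, 21/4) → P = 1365/4
  (109/2, 5) → P = 342

x1 = 109/2, x2 = 5, maximum P = 342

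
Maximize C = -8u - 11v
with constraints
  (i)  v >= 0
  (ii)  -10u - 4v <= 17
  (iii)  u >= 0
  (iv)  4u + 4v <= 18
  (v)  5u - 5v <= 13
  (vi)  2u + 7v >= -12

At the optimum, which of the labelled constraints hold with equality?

(i) and (iii)

Corner points and C = -8u - 11v:
  (0, 0) → C = 0
  (13/5, 0) → C = -104/5
  (0, 9/2) → C = -99/2
  (71/20, 19/20) → C = -777/20

The maximum is at (0, 0). Substituting into each constraint, equality holds for (i) and (iii); the remaining constraints have slack.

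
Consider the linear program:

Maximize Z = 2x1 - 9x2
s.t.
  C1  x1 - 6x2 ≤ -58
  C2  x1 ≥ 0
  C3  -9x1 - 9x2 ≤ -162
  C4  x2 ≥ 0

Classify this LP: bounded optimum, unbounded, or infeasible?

From the feasible point (50/7, 76/7), moving in the direction (6, 1) keeps every constraint satisfied while Z increases without bound.

unbounded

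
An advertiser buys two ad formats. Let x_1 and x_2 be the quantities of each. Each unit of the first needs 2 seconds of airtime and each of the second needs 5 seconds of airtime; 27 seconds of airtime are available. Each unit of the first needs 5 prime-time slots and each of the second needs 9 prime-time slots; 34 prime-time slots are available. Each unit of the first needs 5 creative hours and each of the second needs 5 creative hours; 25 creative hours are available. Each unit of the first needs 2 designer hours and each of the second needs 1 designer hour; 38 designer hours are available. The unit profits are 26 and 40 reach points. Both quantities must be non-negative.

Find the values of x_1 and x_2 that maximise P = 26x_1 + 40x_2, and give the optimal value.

Feasible corners and P = 26x_1 + 40x_2:
  (0, 0) → P = 0
  (0, 34/9) → P = 1360/9
  (5, 0) → P = 130
  (11/4, 9/4) → P = 323/2

The optimum lies where 5x_1 + 9x_2 = 34 and 5x_1 + 5x_2 = 25.
Solving simultaneously gives x_1 = 11/4, x_2 = 9/4.

x_1 = 11/4, x_2 = 9/4, maximum P = 323/2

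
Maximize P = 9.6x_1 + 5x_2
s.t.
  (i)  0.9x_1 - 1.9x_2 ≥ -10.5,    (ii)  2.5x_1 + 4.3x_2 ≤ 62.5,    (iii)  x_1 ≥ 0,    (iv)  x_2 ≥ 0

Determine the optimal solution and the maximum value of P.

x_1 = 25, x_2 = 0, maximum P = 240

The binding constraints are 2.5x_1 + 4.3x_2 = 62.5 and x_2 = 0.
Solving simultaneously gives x_1 = 25, x_2 = 0.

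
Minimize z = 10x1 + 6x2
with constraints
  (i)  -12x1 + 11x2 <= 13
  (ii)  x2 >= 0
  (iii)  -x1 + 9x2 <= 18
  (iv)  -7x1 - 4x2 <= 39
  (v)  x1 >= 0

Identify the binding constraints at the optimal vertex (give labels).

(ii) and (v)

Corner points and z = 10x1 + 6x2:
  (81/97, 203/97) → z = 2028/97
  (0, 13/11) → z = 78/11
  (0, 0) → z = 0
The feasible region is unbounded (it extends along (1, 0), (9, 1)), but z strictly increases along every unbounded feasible direction, so there is no improving ray and the minimum is attained at a vertex.

The minimum is at (0, 0). Substituting into each constraint, equality holds for (ii) and (v); the remaining constraints have slack.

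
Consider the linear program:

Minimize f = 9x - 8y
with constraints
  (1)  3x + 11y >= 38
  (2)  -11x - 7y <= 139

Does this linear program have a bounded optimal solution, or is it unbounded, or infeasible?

From the feasible point (-359/20, 167/20), moving in the direction (-7, 11) keeps every constraint satisfied while f decreases without bound.

unbounded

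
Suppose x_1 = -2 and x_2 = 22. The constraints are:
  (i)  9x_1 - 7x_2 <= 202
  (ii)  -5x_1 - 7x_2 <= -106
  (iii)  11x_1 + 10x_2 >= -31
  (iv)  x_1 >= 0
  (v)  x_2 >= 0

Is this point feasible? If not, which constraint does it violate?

not feasible — violates (iv)

Constraint (iv): x_1 = -2, which is not ≥ 0. All other constraints are satisfied.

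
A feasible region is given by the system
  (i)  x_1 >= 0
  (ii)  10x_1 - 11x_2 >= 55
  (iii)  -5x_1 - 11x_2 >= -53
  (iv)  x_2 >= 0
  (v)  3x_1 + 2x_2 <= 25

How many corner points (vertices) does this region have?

4

The feasible vertices (each the meet of two boundaries and inside every other half-plane) are:
  (36/5, 17/11)
  (11/2, 0)
  (169/23, 34/23)
  (25/3, 0)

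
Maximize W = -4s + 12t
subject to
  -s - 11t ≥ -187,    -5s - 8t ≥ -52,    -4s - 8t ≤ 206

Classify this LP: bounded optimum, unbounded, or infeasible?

Extreme points and W = -4s + 12t:
  (-924/47, 883/47) → W = 14292/47
  (-209/2, 53/2) → W = 736
  (258, -619/4) → W = -2889
The feasible region has finitely many vertices and no improving ray; the maximum is 736 at (-209/2, 53/2).

bounded optimum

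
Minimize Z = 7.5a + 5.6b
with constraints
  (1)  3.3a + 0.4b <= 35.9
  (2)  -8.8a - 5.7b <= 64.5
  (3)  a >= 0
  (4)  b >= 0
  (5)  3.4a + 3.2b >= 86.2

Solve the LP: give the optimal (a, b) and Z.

Corner points and Z = 7.5a + 5.6b:
  (0, 359/4) → Z = 2513/5
  (201/23, 406/23) → Z = 37811/230
  (0, 431/16) → Z = 3017/20

At the optimal vertex, a = 0 and 3.4a + 3.2b = 86.2.
Solving simultaneously gives a = 0, b = 431/16.

a = 0, b = 26.9375, minimum Z = 150.85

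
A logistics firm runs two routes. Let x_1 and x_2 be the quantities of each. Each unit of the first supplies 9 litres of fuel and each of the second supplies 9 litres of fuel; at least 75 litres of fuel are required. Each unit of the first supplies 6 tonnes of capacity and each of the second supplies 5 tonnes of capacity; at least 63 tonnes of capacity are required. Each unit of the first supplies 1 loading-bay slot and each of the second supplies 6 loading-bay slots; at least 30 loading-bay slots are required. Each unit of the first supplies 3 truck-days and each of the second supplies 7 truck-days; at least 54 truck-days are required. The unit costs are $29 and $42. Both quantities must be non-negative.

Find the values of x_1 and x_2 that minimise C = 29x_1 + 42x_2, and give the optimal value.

x_1 = 19/3, x_2 = 5, minimum C = 1181/3

Extreme points and C = 29x_1 + 42x_2:
  (0, 63/5) → C = 2646/5
  (30, 0) → C = 870
  (19/3, 5) → C = 1181/3
  (114/11, 36/11) → C = 438
The feasible region is unbounded (it extends along (0, 1), (1, 0)), but C strictly increases along every unbounded feasible direction, so there is no improving ray and the minimum is attained at a vertex.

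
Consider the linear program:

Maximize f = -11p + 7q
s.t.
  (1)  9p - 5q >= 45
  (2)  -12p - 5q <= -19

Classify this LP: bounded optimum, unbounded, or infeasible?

unbounded

From the feasible point (64/21, -123/35), moving in the direction (5, 9) keeps every constraint satisfied while f increases without bound.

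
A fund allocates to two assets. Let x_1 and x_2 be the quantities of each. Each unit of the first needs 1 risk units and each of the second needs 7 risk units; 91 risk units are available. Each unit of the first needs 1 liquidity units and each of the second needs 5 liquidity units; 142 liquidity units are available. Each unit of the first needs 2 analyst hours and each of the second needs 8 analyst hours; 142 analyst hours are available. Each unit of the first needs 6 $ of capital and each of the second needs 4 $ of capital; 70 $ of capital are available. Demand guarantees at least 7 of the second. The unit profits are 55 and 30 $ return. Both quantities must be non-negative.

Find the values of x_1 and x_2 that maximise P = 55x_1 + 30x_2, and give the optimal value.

x_1 = 7, x_2 = 7, maximum P = 595

Feasible corners and P = 55x_1 + 30x_2:
  (0, 13) → P = 390
  (0, 7) → P = 210
  (63/19, 238/19) → P = 10605/19
  (7, 7) → P = 595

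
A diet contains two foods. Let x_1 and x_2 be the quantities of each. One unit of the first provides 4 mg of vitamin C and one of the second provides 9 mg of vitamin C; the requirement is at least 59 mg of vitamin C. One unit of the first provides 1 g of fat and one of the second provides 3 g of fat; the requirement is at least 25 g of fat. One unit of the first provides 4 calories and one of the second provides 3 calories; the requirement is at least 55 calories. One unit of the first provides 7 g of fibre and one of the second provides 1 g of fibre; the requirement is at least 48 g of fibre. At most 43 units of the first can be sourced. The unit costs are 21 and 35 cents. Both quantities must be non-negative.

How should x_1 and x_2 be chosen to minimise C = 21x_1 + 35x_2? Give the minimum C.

x_1 = 10, x_2 = 5, minimum C = 385

Extreme points and C = 21x_1 + 35x_2:
  (0, 48) → C = 1680
  (25, 0) → C = 525
  (43, 0) → C = 903
  (10, 5) → C = 385
  (89/17, 193/17) → C = 8624/17
The feasible region is unbounded (it extends along (0, 1)), but C strictly increases along every unbounded feasible direction, so there is no improving ray and the minimum is attained at a vertex.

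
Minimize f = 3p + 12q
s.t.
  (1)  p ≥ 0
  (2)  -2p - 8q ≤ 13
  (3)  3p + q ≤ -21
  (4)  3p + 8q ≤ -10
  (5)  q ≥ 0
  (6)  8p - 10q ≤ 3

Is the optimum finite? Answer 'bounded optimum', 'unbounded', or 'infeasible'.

infeasible

The boundaries -2p - 8q = 13 and 3p + q = -21 meet at (-155/22, 3/22), but that point violates p ≥ 0. Every candidate vertex is excluded by some other constraint, so the feasible region is empty.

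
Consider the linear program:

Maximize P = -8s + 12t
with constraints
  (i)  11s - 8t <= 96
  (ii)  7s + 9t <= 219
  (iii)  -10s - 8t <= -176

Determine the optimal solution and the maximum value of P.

Vertices and P = -8s + 12t:
  (2616/155, 1737/155) → P = -84/155
  (272/21, 122/21) → P = -712/21
  (-84/17, 479/17) → P = 6420/17

The binding constraints are 7s + 9t = 219 and -10s - 8t = -176.
Solving simultaneously gives s = -84/17, t = 479/17.

s = -84/17, t = 479/17, maximum P = 6420/17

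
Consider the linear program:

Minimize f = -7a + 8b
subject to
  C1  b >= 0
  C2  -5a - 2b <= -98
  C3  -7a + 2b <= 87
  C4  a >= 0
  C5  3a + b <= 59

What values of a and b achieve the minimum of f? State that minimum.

Feasible corners and f = -7a + 8b:
  (98/5, 0) → f = -686/5
  (59/3, 0) → f = -413/3
  (11/12, 1121/24) → f = 1469/4
  (31/13, 674/13) → f = 5175/13

The optimum lies where b = 0 and 3a + b = 59.
Solving simultaneously gives a = 59/3, b = 0.

a = 59/3, b = 0, minimum f = -413/3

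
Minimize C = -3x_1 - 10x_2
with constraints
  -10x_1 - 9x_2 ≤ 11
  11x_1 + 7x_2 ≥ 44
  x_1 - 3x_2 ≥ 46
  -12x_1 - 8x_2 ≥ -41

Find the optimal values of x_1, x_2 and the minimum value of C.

Extreme points and C = -3x_1 - 10x_2:
  (473/29, -561/29) → C = 4191/29
  (457/28, -271/14) → C = 4049/28
  (65/4, -77/4) → C = 575/4

The binding constraints are 11x_1 + 7x_2 = 44 and -12x_1 - 8x_2 = -41.
Solving simultaneously gives x_1 = 65/4, x_2 = -77/4.

x_1 = 65/4, x_2 = -77/4, minimum C = 575/4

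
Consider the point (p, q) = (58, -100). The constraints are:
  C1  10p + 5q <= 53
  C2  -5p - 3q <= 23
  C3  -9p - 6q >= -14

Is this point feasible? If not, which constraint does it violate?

Constraint C1: 10p + 5q = 80, which is not ≤ 53. All other constraints are satisfied.

not feasible — violates C1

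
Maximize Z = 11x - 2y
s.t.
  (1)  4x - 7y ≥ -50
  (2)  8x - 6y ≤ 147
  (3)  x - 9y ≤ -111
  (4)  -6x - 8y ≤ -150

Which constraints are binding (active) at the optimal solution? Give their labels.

Corner points and Z = 11x - 2y:
  (1329/32, 247/8) → Z = 12643/32
  (327/29, 394/29) → Z = 2809/29
  (663/22, 345/22) → Z = 6603/22

The maximum is at (1329/32, 247/8). Substituting into each constraint, equality holds for (1) and (2); the remaining constraints have slack.

(1) and (2)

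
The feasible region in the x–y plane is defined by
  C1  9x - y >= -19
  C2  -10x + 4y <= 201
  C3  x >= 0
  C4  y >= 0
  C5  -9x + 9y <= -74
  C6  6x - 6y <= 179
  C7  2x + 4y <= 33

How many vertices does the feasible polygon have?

Intersecting each pair of boundary lines and keeping only the points that satisfy every inequality leaves:
  (74/9, 0)
  (33/2, 0)
  (593/54, 149/54)

3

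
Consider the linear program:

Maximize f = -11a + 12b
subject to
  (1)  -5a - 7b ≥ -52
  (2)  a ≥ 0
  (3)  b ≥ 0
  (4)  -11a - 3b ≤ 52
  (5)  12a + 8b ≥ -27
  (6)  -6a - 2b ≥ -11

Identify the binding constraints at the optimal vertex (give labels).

Vertices and f = -11a + 12b:
  (0, 0) → f = 0
  (0, 11/2) → f = 66
  (11/6, 0) → f = -121/6

The maximum is at (0, 11/2). Substituting into each constraint, equality holds for (2) and (6); the remaining constraints have slack.

(2) and (6)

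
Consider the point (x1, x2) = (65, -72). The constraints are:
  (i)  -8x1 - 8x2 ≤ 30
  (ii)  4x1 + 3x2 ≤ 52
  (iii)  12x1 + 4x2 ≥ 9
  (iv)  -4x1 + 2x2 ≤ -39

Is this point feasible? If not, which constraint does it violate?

not feasible — violates (i)

Constraint (i): -8x1 - 8x2 = 56, which is not ≤ 30. All other constraints are satisfied.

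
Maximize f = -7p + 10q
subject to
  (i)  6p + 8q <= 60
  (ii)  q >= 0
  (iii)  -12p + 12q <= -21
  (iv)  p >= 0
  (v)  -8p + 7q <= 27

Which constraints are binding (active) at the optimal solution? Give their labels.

Feasible corners and f = -7p + 10q:
  (10, 0) → f = -70
  (37/7, 99/28) → f = -23/14
  (7/4, 0) → f = -49/4

The maximum is at (37/7, 99/28). Substituting into each constraint, equality holds for (i) and (iii); the remaining constraints have slack.

(i) and (iii)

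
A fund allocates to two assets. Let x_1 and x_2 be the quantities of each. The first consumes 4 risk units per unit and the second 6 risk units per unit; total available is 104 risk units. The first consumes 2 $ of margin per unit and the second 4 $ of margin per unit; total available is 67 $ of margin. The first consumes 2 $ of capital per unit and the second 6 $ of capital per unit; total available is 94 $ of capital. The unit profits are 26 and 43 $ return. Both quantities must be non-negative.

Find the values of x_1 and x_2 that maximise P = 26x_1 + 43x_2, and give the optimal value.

x_1 = 5, x_2 = 14, maximum P = 732

Feasible corners and P = 26x_1 + 43x_2:
  (0, 0) → P = 0
  (0, 47/3) → P = 2021/3
  (26, 0) → P = 676
  (5, 14) → P = 732

At the optimal vertex, 4x_1 + 6x_2 = 104 and 2x_1 + 6x_2 = 94.
Solving simultaneously gives x_1 = 5, x_2 = 14.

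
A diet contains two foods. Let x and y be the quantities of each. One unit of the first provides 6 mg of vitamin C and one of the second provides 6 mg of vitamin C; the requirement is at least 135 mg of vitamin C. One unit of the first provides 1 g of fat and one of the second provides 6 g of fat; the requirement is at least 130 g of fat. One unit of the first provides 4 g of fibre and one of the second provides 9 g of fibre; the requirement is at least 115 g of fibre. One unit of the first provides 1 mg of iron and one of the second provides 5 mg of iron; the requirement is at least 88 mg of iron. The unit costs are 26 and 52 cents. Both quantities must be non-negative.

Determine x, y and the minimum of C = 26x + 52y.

x = 1, y = 43/2, minimum C = 1144

Corner points and C = 26x + 52y:
  (0, 45/2) → C = 1170
  (130, 0) → C = 3380
  (1, 43/2) → C = 1144
The feasible region is unbounded (it extends along (0, 1), (1, 0)), but C strictly increases along every unbounded feasible direction, so there is no improving ray and the minimum is attained at a vertex.

At the optimal vertex, 6x + 6y = 135 and x + 6y = 130.
Solving simultaneously gives x = 1, y = 43/2.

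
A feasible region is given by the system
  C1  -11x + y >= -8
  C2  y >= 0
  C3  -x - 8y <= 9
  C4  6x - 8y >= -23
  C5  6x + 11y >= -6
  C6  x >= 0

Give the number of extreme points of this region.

The feasible vertices (each the meet of two boundaries and inside every other half-plane) are:
  (8/11, 0)
  (87/82, 301/82)
  (0, 0)
  (0, 23/8)

4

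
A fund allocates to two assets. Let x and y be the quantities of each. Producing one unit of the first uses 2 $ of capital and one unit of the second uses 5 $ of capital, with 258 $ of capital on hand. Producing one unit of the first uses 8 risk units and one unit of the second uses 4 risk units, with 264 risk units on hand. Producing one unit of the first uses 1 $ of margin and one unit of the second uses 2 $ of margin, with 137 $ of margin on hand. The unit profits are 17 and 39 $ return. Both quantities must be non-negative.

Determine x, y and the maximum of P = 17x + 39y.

Extreme points and P = 17x + 39y:
  (0, 0) → P = 0
  (0, 258/5) → P = 10062/5
  (33, 0) → P = 561
  (9, 48) → P = 2025

x = 9, y = 48, maximum P = 2025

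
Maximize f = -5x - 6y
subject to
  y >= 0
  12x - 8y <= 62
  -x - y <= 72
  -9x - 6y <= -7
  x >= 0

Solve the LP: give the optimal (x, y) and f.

Vertices and f = -5x - 6y:
  (31/6, 0) → f = -155/6
  (7/9, 0) → f = -35/9
  (0, 7/6) → f = -7
The feasible region is unbounded (it extends along (0, 1), (2, 3)), but f strictly decreases along every unbounded feasible direction, so there is no improving ray and the maximum is attained at a vertex.

The binding constraints are y = 0 and -9x - 6y = -7.
Solving simultaneously gives x = 7/9, y = 0.

x = 7/9, y = 0, maximum f = -35/9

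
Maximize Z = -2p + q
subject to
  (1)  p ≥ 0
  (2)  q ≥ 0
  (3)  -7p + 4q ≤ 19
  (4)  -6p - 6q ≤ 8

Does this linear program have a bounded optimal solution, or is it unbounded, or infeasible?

bounded optimum

Vertices and Z = -2p + q:
  (0, 0) → Z = 0
  (0, 19/4) → Z = 19/4
The feasible region has finitely many vertices and no improving ray; the maximum is 19/4 at (0, 19/4).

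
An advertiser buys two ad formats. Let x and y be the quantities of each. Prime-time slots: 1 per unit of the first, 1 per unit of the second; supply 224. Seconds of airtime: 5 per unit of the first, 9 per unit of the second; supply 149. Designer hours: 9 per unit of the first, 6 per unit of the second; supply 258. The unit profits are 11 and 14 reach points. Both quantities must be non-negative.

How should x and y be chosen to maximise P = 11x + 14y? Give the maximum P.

Extreme points and P = 11x + 14y:
  (0, 0) → P = 0
  (0, 149/9) → P = 2086/9
  (86/3, 0) → P = 946/3
  (28, 1) → P = 322

At the optimal vertex, 5x + 9y = 149 and 9x + 6y = 258.
Solving simultaneously gives x = 28, y = 1.

x = 28, y = 1, maximum P = 322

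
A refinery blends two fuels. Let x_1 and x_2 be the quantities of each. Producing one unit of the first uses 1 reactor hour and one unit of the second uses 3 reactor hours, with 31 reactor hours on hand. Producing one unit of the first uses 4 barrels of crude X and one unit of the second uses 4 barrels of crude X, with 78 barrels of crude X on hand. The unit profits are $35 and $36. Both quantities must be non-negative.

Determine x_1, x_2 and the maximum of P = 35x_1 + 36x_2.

x_1 = 55/4, x_2 = 23/4, maximum P = 2753/4

Feasible corners and P = 35x_1 + 36x_2:
  (0, 0) → P = 0
  (0, 31/3) → P = 372
  (39/2, 0) → P = 1365/2
  (55/4, 23/4) → P = 2753/4

The optimum lies where x_1 + 3x_2 = 31 and 4x_1 + 4x_2 = 78.
Solving simultaneously gives x_1 = 55/4, x_2 = 23/4.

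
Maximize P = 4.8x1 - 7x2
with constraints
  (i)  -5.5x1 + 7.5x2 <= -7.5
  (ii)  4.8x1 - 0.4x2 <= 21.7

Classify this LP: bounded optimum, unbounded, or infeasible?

unbounded

From the feasible point (3195/676, 1667/676), moving in the direction (-7.5, -5.5) keeps every constraint satisfied while P increases without bound.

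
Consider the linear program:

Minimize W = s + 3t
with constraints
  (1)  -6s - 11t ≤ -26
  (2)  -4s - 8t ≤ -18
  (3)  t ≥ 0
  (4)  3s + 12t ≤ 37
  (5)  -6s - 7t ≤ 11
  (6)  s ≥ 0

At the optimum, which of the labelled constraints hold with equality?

(2) and (3)

Corner points and W = s + 3t:
  (5/2, 1) → W = 11/2
  (0, 26/11) → W = 78/11
  (9/2, 0) → W = 9/2
  (37/3, 0) → W = 37/3
  (0, 37/12) → W = 37/4

The minimum is at (9/2, 0). Substituting into each constraint, equality holds for (2) and (3); the remaining constraints have slack.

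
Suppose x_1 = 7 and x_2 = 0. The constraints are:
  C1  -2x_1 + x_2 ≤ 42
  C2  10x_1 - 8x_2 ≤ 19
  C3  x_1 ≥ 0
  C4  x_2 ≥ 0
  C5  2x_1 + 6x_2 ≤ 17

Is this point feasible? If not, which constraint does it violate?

not feasible — violates C2

Constraint C2: 10x_1 - 8x_2 = 70, which is not ≤ 19. All other constraints are satisfied.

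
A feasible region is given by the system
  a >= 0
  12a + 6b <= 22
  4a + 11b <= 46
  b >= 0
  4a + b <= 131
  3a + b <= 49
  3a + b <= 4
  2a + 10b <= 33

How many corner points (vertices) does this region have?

Of the 27 pairwise boundary intersections, those satisfying every inequality are:
  (0, 0)
  (0, 33/10)
  (1/3, 3)
  (11/54, 88/27)
  (4/3, 0)

5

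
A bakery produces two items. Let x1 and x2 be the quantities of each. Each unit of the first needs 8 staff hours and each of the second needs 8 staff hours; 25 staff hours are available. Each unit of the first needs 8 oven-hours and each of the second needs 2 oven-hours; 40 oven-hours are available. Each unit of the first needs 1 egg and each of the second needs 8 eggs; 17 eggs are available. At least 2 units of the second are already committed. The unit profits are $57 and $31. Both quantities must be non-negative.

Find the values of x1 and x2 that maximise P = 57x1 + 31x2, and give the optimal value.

Feasible corners and P = 57x1 + 31x2:
  (0, 17/8) → P = 527/8
  (0, 2) → P = 62
  (1, 2) → P = 119

x1 = 1, x2 = 2, maximum P = 119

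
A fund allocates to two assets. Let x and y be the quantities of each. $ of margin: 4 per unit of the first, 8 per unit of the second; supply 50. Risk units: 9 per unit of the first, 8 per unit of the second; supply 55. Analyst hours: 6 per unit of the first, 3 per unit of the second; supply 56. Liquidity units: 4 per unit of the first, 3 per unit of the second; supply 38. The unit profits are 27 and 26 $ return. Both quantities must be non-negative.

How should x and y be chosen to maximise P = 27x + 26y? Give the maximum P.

Vertices and P = 27x + 26y:
  (0, 0) → P = 0
  (0, 25/4) → P = 325/2
  (55/9, 0) → P = 165
  (1, 23/4) → P = 353/2

x = 1, y = 23/4, maximum P = 353/2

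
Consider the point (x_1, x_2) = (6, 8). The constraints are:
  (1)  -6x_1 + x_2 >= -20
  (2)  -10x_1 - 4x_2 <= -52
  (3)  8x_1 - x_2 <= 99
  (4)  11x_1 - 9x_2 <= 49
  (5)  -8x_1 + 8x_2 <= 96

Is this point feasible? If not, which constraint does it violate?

Constraint (1): -6x_1 + x_2 = -28, which is not ≥ -20. All other constraints are satisfied.

not feasible — violates (1)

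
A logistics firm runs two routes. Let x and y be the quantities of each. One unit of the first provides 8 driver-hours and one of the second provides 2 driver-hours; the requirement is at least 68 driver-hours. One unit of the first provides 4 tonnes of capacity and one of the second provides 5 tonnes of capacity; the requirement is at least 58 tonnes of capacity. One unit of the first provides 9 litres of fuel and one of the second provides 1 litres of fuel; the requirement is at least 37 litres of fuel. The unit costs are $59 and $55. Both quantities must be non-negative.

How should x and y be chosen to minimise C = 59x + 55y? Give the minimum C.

x = 7, y = 6, minimum C = 743

Vertices and C = 59x + 55y:
  (0, 37) → C = 2035
  (29/2, 0) → C = 1711/2
  (7, 6) → C = 743
  (3/5, 158/5) → C = 8867/5
The feasible region is unbounded (it extends along (0, 1), (1, 0)), but C strictly increases along every unbounded feasible direction, so there is no improving ray and the minimum is attained at a vertex.

The optimum lies where 8x + 2y = 68 and 4x + 5y = 58.
Solving simultaneously gives x = 7, y = 6.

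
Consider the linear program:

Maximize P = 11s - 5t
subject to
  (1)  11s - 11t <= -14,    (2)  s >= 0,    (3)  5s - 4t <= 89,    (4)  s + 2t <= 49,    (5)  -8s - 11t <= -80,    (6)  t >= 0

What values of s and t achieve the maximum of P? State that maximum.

s = 511/33, t = 553/33, maximum P = 952/11

Feasible corners and P = 11s - 5t:
  (511/33, 553/33) → P = 952/11
  (66/19, 992/209) → P = 3026/209
  (0, 49/2) → P = -245/2
  (0, 80/11) → P = -400/11

The optimum lies where 11s - 11t = -14 and s + 2t = 49.
Solving simultaneously gives s = 511/33, t = 553/33.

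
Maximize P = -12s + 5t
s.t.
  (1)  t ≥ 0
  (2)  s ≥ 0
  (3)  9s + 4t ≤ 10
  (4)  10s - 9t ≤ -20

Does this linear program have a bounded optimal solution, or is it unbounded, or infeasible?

Feasible corners and P = -12s + 5t:
  (0, 5/2) → P = 25/2
  (0, 20/9) → P = 100/9
  (10/121, 280/121) → P = 1280/121
The feasible region has finitely many vertices and no improving ray; the maximum is 25/2 at (0, 5/2).

bounded optimum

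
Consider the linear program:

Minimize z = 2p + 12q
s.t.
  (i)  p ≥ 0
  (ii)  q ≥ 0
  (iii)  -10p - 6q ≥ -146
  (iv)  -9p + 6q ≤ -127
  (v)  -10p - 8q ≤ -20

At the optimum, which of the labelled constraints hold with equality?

(ii) and (iv)

Vertices and z = 2p + 12q:
  (73/5, 0) → z = 146/5
  (127/9, 0) → z = 254/9
  (273/19, 22/57) → z = 634/19

The minimum is at (127/9, 0). Substituting into each constraint, equality holds for (ii) and (iv); the remaining constraints have slack.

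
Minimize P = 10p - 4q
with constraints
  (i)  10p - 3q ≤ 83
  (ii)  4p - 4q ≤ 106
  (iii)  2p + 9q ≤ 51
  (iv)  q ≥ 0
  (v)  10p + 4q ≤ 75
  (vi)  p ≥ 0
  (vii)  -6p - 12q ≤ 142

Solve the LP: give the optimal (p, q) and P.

Extreme points and P = 10p - 4q:
  (471/82, 180/41) → P = 1635/41
  (0, 17/3) → P = -68/3
  (15/2, 0) → P = 75
  (0, 0) → P = 0

The binding constraints are 2p + 9q = 51 and p = 0.
Solving simultaneously gives p = 0, q = 17/3.

p = 0, q = 17/3, minimum P = -68/3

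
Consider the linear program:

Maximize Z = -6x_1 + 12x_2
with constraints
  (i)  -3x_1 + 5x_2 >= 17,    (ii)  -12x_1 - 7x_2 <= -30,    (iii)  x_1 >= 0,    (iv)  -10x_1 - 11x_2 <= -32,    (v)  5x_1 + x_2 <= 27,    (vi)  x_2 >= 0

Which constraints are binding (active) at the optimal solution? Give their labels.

(iii) and (v)

Vertices and Z = -6x_1 + 12x_2:
  (31/81, 98/27) → Z = 1114/27
  (59/14, 83/14) → Z = 321/7
  (0, 30/7) → Z = 360/7
  (0, 27) → Z = 324

The maximum is at (0, 27). Substituting into each constraint, equality holds for (iii) and (v); the remaining constraints have slack.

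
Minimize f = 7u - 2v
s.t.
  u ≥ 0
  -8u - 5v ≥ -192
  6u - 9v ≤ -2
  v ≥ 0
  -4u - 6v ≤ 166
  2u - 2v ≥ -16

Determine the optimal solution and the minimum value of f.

u = 0, v = 8, minimum f = -16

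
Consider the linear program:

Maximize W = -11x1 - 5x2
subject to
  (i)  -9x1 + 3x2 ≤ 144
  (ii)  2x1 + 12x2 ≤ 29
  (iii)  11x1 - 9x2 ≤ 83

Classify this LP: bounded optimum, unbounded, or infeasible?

bounded optimum

Extreme points and W = -11x1 - 5x2:
  (-547/38, 183/38) → W = 2551/19
  (-515/16, -777/16) → W = 4775/8
  (419/50, 51/50) → W = -2432/25
The feasible region has finitely many vertices and no improving ray; the maximum is 4775/8 at (-515/16, -777/16).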